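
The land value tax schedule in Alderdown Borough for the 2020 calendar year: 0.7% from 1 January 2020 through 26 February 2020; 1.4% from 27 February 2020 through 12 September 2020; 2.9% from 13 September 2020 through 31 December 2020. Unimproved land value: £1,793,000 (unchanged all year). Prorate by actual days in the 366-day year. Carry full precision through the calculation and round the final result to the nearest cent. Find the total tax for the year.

£31,230.53

1 January – 26 February 2020: 57 days at 0.7% → £1,793,000 × 0.7% × 57/366 = £1,954.6639
27 February – 12 September 2020: 199 days at 1.4% → £1,793,000 × 1.4% × 199/366 = £13,648.3552
13 September – 31 December 2020: 110 days at 2.9% → £1,793,000 × 2.9% × 110/366 = £15,627.5137
Total = £31,230.5328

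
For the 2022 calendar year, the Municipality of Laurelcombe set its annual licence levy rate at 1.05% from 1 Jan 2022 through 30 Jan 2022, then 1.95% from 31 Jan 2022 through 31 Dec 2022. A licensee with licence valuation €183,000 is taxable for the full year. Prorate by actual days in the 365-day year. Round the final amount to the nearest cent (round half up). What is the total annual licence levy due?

1 Jan – 30 Jan 2022: 30 days at 1.05% → €183,000 × 1.05% × 30/365 = €157.9315
31 Jan – 31 Dec 2022: 335 days at 1.95% → €183,000 × 1.95% × 335/365 = €3,275.1986
Total = €3,433.1301

€3,433.13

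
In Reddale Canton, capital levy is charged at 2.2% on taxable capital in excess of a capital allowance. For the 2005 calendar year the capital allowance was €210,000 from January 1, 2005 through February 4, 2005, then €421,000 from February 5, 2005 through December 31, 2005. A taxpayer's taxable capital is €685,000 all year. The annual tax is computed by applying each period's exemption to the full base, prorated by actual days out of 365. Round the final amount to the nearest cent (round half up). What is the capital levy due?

January 1 – February 4, 2005: 35 days, exemption €210,000 → (€685,000 − €210,000) × 2.2% × 35/365 = €1,002.0548
February 5 – December 31, 2005: 330 days, exemption €421,000 → (€685,000 − €421,000) × 2.2% × 330/365 = €5,251.0685
Total = €6,253.1233

€6,253.12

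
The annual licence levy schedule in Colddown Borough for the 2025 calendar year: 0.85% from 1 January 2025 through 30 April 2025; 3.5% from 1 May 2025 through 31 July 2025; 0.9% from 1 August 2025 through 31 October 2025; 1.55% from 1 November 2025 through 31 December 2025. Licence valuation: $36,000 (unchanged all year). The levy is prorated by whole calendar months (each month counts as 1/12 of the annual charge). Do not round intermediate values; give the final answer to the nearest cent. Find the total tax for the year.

1 January – 30 April 2025: 4 months at 0.85% → $36,000 × 0.85% × 4/12 = $102.0000
1 May – 31 July 2025: 3 months at 3.5% → $36,000 × 3.5% × 3/12 = $315.0000
1 August – 31 October 2025: 3 months at 0.9% → $36,000 × 0.9% × 3/12 = $81.0000
1 November – 31 December 2025: 2 months at 1.55% → $36,000 × 1.55% × 2/12 = $93.0000
Total = $591.0000

$591.00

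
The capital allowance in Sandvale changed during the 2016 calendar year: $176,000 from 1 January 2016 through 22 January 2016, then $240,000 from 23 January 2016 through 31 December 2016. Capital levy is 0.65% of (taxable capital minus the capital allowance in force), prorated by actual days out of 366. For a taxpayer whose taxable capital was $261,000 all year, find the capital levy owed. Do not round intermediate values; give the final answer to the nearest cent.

$161.51

1 January – 22 January 2016: 22 days, exemption $176,000 → ($261,000 − $176,000) × 0.65% × 22/366 = $33.2104
23 January – 31 December 2016: 344 days, exemption $240,000 → ($261,000 − $240,000) × 0.65% × 344/366 = $128.2951
Total = $161.5055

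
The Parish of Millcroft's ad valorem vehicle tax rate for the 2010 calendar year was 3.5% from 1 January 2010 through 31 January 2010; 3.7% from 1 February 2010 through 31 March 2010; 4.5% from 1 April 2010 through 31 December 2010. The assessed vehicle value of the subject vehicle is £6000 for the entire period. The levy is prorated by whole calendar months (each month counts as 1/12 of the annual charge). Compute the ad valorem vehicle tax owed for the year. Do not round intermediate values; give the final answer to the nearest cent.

£257.00

1 January – 31 January 2010: 1 month at 3.5% → £6000 × 3.5% × 1/12 = £17.5000
1 February – 31 March 2010: 2 months at 3.7% → £6000 × 3.7% × 2/12 = £37.0000
1 April – 31 December 2010: 9 months at 4.5% → £6000 × 4.5% × 9/12 = £202.5000
Total = £257.0000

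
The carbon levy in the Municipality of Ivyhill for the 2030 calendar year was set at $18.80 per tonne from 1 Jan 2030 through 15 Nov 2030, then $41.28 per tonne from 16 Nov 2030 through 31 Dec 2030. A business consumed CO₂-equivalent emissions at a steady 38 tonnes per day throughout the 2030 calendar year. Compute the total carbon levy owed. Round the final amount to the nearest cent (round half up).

1 Jan – 15 Nov 2030: 319 days × 38 tonnes/day = 12,122 tonnes at $18.80/tonne → $227893.60
16 Nov – 31 Dec 2030: 46 days × 38 tonnes/day = 1,748 tonnes at $41.28/tonne → $72157.44

$300051.04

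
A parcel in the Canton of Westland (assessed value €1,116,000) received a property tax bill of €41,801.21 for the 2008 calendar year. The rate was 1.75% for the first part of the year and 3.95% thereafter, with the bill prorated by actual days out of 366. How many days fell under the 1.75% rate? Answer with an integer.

Let d = days at the first rate; then 366 − d days at the second rate.
€1,116,000 × [1.75%·d + 3.95%·(366−d)] / 366 = €41,801.21
Solving gives d = 34, so the new rate took effect on 4 Feb 2008.

34 days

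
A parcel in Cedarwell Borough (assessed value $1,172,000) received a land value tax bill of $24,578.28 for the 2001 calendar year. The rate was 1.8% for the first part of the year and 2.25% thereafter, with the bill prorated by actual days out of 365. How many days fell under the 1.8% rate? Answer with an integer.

Let d = days at the first rate; then 365 − d days at the second rate.
$1,172,000 × [1.8%·d + 2.25%·(365−d)] / 365 = $24,578.28
Solving gives d = 124, so the new rate took effect on 5 May 2001.

124 days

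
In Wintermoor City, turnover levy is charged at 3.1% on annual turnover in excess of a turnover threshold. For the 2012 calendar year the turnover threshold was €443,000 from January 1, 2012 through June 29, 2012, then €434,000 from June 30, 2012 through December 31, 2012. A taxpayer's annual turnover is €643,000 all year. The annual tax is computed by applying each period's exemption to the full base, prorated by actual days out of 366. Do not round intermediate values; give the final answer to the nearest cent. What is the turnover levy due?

€6,341.02

January 1 – June 29, 2012: 181 days, exemption €443,000 → (€643,000 − €443,000) × 3.1% × 181/366 = €3,066.1202
June 30 – December 31, 2012: 185 days, exemption €434,000 → (€643,000 − €434,000) × 3.1% × 185/366 = €3,274.9044
Total = €6,341.0246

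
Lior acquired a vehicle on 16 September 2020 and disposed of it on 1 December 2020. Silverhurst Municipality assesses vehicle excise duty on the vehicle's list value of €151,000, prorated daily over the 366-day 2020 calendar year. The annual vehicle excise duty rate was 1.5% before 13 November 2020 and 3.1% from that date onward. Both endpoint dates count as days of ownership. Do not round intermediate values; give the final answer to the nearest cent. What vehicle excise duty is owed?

€601.94

16 September – 12 November 2020: 58 days at 1.5% → €151,000 × 1.5% × 58/366 = €358.9344
13 November – 1 December 2020: 19 days at 3.1% → €151,000 × 3.1% × 19/366 = €243.0027
Total = €601.9372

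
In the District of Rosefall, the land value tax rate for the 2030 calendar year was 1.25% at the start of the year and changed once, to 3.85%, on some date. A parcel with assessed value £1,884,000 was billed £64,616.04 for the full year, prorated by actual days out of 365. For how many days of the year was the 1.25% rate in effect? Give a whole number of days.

59 days

Let d = days at the first rate; then 365 − d days at the second rate.
£1,884,000 × [1.25%·d + 3.85%·(365−d)] / 365 = £64,616.04
Solving gives d = 59, so the new rate took effect on 1 March 2030.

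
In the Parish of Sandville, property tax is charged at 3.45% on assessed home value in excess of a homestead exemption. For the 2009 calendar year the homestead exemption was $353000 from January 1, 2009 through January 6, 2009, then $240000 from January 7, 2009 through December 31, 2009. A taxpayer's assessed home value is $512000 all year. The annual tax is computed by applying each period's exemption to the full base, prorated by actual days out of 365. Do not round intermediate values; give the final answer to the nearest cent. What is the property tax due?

January 1 – January 6, 2009: 6 days, exemption $353000 → ($512000 − $353000) × 3.45% × 6/365 = $90.1726
January 7 – December 31, 2009: 359 days, exemption $240000 → ($512000 − $240000) × 3.45% × 359/365 = $9229.7425
Total = $9319.9151

$9319.92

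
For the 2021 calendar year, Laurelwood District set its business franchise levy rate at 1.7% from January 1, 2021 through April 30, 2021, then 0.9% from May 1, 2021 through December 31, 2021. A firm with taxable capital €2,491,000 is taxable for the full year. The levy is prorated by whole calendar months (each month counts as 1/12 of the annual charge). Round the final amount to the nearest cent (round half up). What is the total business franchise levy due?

€29,061.67

January 1 – April 30, 2021: 4 months at 1.7% → €2,491,000 × 1.7% × 4/12 = €14,115.6667
May 1 – December 31, 2021: 8 months at 0.9% → €2,491,000 × 0.9% × 8/12 = €14,946.0000
Total = €29,061.6667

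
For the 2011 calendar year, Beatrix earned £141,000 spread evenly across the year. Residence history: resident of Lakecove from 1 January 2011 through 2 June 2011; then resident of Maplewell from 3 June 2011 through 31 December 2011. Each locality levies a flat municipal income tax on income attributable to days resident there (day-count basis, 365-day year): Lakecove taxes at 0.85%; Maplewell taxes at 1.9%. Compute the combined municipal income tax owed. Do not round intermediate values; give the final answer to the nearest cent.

Lakecove, 1 January – 2 June 2011: 153 days → £141,000 × 0.85% × 153/365 = £502.3849
Maplewell, 3 June – 31 December 2011: 212 days → £141,000 × 1.9% × 212/365 = £1,556.0219
Total = £2,058.4068

£2,058.41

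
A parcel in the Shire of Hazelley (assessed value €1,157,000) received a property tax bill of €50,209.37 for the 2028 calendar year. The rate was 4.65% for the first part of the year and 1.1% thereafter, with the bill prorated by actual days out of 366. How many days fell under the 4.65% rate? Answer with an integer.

Let d = days at the first rate; then 366 − d days at the second rate.
€1,157,000 × [4.65%·d + 1.1%·(366−d)] / 366 = €50,209.37
Solving gives d = 334, so the new rate took effect on 30 Nov 2028.

334 days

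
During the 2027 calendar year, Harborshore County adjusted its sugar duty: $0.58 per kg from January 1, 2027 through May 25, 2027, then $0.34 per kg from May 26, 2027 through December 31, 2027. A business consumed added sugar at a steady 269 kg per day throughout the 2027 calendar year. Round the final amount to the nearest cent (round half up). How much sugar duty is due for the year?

$42,744.10

January 1 – May 25, 2027: 145 days × 269 kg/day = 39,005 kg at $0.58/kg → $22,622.90
May 26 – December 31, 2027: 220 days × 269 kg/day = 59,180 kg at $0.34/kg → $20,121.20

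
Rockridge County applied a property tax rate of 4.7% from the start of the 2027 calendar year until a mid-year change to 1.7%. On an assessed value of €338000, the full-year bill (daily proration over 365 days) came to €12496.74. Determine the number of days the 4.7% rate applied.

Let d = days at the first rate; then 365 − d days at the second rate.
€338000 × [4.7%·d + 1.7%·(365−d)] / 365 = €12496.74
Solving gives d = 243, so the new rate took effect on 1 September 2027.

243 days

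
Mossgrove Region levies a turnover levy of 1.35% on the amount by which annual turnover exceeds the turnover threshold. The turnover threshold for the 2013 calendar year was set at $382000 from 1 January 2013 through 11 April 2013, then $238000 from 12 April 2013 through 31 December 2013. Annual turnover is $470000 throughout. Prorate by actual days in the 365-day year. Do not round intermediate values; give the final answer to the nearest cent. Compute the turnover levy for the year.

1 January – 11 April 2013: 101 days, exemption $382000 → ($470000 − $382000) × 1.35% × 101/365 = $328.7342
12 April – 31 December 2013: 264 days, exemption $238000 → ($470000 − $238000) × 1.35% × 264/365 = $2265.3370
Total = $2594.0712

$2594.07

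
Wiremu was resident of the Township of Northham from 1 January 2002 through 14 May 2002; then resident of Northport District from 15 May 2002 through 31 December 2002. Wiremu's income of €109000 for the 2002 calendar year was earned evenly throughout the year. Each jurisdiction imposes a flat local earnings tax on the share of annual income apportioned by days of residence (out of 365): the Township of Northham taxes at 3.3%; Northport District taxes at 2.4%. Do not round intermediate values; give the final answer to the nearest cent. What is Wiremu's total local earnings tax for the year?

The Township of Northham, 1 January – 14 May 2002: 134 days → €109000 × 3.3% × 134/365 = €1320.5425
Northport District, 15 May – 31 December 2002: 231 days → €109000 × 2.4% × 231/365 = €1655.6055
Total = €2976.1479

€2976.15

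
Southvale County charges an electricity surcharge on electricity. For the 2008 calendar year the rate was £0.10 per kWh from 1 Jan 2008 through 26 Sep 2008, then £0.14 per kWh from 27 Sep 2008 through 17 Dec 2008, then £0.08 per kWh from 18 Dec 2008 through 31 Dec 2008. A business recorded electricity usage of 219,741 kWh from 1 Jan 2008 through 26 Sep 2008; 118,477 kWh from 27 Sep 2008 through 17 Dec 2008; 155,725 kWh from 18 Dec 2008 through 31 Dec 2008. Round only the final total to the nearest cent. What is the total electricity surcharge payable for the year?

£51,018.88

1 Jan – 26 Sep 2008: 219,741 kWh at £0.10/kWh → £21,974.10
27 Sep – 17 Dec 2008: 118,477 kWh at £0.14/kWh → £16,586.78
18 Dec – 31 Dec 2008: 155,725 kWh at £0.08/kWh → £12,458.00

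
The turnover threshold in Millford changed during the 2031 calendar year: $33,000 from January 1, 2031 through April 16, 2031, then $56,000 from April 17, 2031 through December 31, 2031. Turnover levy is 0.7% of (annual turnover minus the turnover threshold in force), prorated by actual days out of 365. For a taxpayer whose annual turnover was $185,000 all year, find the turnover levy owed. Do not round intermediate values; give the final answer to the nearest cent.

January 1 – April 16, 2031: 106 days, exemption $33,000 → ($185,000 − $33,000) × 0.7% × 106/365 = $308.9973
April 17 – December 31, 2031: 259 days, exemption $56,000 → ($185,000 − $56,000) × 0.7% × 259/365 = $640.7589
Total = $949.7562

$949.76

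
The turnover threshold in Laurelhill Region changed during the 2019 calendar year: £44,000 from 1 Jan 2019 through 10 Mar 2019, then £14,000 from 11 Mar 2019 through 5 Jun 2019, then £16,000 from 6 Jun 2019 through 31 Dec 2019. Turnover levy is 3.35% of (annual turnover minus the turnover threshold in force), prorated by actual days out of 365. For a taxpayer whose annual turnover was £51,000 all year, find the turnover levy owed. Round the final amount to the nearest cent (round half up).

1 Jan – 10 Mar 2019: 69 days, exemption £44,000 → (£51,000 − £44,000) × 3.35% × 69/365 = £44.3301
11 Mar – 5 Jun 2019: 87 days, exemption £14,000 → (£51,000 − £14,000) × 3.35% × 87/365 = £295.4425
6 Jun – 31 Dec 2019: 209 days, exemption £16,000 → (£51,000 − £16,000) × 3.35% × 209/365 = £671.3767
Total = £1,011.1493

£1,011.15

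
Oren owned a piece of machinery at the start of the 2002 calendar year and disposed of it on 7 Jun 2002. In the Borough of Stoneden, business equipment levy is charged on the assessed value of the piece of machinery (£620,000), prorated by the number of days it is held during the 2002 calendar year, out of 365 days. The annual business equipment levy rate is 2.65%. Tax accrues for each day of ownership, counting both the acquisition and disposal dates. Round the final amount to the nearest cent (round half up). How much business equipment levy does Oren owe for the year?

Days held (1 Jan – 7 Jun 2002): 158 out of 365
Tax = £620,000 × 2.65% × 158/365 = £7,112.1644

£7,112.16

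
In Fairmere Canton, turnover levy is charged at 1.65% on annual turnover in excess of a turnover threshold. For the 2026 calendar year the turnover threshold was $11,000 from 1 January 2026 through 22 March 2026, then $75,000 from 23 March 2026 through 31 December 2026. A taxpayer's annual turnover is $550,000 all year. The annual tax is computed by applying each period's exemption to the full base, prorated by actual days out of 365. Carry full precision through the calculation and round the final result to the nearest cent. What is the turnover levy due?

$8,071.85

1 January – 22 March 2026: 81 days, exemption $11,000 → ($550,000 − $11,000) × 1.65% × 81/365 = $1,973.6260
23 March – 31 December 2026: 284 days, exemption $75,000 → ($550,000 − $75,000) × 1.65% × 284/365 = $6,098.2192
Total = $8,071.8452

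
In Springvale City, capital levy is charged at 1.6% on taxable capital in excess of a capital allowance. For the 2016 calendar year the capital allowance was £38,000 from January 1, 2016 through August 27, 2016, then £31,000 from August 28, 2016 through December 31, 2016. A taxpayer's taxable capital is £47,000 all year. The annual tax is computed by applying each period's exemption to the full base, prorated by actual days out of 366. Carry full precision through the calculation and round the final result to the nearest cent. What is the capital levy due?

£182.56

January 1 – August 27, 2016: 240 days, exemption £38,000 → (£47,000 − £38,000) × 1.6% × 240/366 = £94.4262
August 28 – December 31, 2016: 126 days, exemption £31,000 → (£47,000 − £31,000) × 1.6% × 126/366 = £88.1311
Total = £182.5574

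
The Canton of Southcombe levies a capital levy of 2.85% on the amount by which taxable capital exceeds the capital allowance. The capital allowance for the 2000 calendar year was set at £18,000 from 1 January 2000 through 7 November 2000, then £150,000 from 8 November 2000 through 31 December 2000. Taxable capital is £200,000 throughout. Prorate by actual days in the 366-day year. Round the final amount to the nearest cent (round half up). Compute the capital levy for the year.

1 January – 7 November 2000: 312 days, exemption £18,000 → (£200,000 − £18,000) × 2.85% × 312/366 = £4,421.7049
8 November – 31 December 2000: 54 days, exemption £150,000 → (£200,000 − £150,000) × 2.85% × 54/366 = £210.2459
Total = £4,631.9508

£4,631.95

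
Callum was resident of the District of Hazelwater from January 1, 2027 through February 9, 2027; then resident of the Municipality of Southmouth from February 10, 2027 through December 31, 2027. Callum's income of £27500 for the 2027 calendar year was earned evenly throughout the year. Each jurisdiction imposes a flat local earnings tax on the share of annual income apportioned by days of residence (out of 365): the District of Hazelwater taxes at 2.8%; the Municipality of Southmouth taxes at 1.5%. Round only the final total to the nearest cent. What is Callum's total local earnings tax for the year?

The District of Hazelwater, January 1 – February 9, 2027: 40 days → £27500 × 2.8% × 40/365 = £84.3836
The Municipality of Southmouth, February 10 – December 31, 2027: 325 days → £27500 × 1.5% × 325/365 = £367.2945
Total = £451.6781

£451.68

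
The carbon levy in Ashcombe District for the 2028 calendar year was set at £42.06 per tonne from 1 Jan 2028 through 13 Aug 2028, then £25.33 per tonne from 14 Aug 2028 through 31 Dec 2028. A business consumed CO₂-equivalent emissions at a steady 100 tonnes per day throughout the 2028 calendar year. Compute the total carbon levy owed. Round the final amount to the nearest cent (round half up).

1 Jan – 13 Aug 2028: 226 days × 100 tonnes/day = 22,600 tonnes at £42.06/tonne → £950,556.00
14 Aug – 31 Dec 2028: 140 days × 100 tonnes/day = 14,000 tonnes at £25.33/tonne → £354,620.00

£1,305,176.00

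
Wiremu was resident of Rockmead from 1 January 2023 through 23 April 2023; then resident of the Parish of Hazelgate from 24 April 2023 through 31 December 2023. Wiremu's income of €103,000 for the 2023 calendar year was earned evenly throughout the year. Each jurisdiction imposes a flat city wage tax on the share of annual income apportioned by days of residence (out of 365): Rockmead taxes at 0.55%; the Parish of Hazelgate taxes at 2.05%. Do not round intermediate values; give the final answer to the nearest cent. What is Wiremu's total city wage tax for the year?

Rockmead, 1 January – 23 April 2023: 113 days → €103,000 × 0.55% × 113/365 = €175.3822
The Parish of Hazelgate, 24 April – 31 December 2023: 252 days → €103,000 × 2.05% × 252/365 = €1,457.8027
Total = €1,633.1849

€1,633.18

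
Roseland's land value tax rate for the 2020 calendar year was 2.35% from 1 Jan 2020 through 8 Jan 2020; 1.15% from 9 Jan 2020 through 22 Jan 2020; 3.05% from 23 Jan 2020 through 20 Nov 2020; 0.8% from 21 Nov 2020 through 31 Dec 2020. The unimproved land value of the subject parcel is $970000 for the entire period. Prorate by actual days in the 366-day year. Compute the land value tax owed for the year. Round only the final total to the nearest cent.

1 Jan – 8 Jan 2020: 8 days at 2.35% → $970000 × 2.35% × 8/366 = $498.2514
9 Jan – 22 Jan 2020: 14 days at 1.15% → $970000 × 1.15% × 14/366 = $426.6940
23 Jan – 20 Nov 2020: 303 days at 3.05% → $970000 × 3.05% × 303/366 = $24492.5000
21 Nov – 31 Dec 2020: 41 days at 0.8% → $970000 × 0.8% × 41/366 = $869.2896
Total = $26286.7350

$26286.73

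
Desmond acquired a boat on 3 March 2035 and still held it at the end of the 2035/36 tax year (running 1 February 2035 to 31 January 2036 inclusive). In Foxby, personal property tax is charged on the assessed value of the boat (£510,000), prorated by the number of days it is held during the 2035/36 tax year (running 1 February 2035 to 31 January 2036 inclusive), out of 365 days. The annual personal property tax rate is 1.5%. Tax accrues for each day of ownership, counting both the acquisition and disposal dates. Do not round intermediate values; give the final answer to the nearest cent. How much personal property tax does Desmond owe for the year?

£7,021.23

Days held (3 March 2035 – 31 January 2036): 335 out of 365
Tax = £510,000 × 1.5% × 335/365 = £7,021.2329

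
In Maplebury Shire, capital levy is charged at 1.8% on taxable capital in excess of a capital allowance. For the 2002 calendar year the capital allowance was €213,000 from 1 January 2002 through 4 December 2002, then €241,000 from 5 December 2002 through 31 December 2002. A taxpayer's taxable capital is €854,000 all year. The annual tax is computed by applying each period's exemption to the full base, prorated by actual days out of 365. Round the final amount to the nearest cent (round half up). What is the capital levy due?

€11,500.72

1 January – 4 December 2002: 338 days, exemption €213,000 → (€854,000 − €213,000) × 1.8% × 338/365 = €10,684.5041
5 December – 31 December 2002: 27 days, exemption €241,000 → (€854,000 − €241,000) × 1.8% × 27/365 = €816.2137
Total = €11,500.7178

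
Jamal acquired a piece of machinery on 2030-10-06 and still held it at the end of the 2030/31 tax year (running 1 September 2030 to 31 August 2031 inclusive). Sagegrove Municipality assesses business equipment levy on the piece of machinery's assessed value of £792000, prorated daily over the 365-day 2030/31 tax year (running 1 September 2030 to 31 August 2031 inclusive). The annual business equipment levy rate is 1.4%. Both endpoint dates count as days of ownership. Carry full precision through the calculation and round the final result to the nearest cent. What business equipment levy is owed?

£10024.77

Days held (2030-10-06 to 2031-08-31): 330 out of 365
Tax = £792000 × 1.4% × 330/365 = £10024.7671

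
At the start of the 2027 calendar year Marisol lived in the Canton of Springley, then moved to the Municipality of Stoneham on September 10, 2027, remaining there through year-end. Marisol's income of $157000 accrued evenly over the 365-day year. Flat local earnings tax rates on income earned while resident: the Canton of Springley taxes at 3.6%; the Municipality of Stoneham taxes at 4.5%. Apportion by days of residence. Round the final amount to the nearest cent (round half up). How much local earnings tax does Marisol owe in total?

The Canton of Springley, January 1 – September 9, 2027: 252 days → $157000 × 3.6% × 252/365 = $3902.2027
The Municipality of Stoneham, September 10 – December 31, 2027: 113 days → $157000 × 4.5% × 113/365 = $2187.2466
Total = $6089.4493

$6089.45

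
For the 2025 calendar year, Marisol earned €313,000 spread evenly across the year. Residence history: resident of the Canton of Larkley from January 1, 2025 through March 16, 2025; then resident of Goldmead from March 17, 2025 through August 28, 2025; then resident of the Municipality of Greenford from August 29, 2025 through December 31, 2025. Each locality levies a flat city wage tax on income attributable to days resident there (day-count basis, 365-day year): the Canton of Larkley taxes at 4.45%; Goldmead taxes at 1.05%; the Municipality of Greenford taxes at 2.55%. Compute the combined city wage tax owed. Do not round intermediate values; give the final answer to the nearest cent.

The Canton of Larkley, January 1 – March 16, 2025: 75 days → €313,000 × 4.45% × 75/365 = €2,862.0205
Goldmead, March 17 – August 28, 2025: 165 days → €313,000 × 1.05% × 165/365 = €1,485.6781
The Municipality of Greenford, August 29 – December 31, 2025: 125 days → €313,000 × 2.55% × 125/365 = €2,733.3904
Total = €7,081.0890

€7,081.09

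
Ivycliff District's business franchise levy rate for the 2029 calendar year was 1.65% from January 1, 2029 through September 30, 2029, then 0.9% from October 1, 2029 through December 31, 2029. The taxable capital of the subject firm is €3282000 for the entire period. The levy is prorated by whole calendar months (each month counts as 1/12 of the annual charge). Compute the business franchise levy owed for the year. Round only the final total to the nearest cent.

January 1 – September 30, 2029: 9 months at 1.65% → €3282000 × 1.65% × 9/12 = €40614.7500
October 1 – December 31, 2029: 3 months at 0.9% → €3282000 × 0.9% × 3/12 = €7384.5000
Total = €47999.2500

€47999.25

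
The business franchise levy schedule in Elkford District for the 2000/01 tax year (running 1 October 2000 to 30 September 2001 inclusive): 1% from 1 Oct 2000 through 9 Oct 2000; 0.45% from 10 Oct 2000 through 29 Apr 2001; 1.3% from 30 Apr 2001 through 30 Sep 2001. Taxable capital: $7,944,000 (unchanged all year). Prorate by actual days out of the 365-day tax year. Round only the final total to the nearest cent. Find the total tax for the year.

1 Oct – 9 Oct 2000: 9 days at 1% → $7,944,000 × 1% × 9/365 = $1,958.7945
10 Oct 2000 – 29 Apr 2001: 202 days at 0.45% → $7,944,000 × 0.45% × 202/365 = $19,783.8247
30 Apr – 30 Sep 2001: 154 days at 1.3% → $7,944,000 × 1.3% × 154/365 = $43,572.2959
Total = $65,314.9151

$65,314.92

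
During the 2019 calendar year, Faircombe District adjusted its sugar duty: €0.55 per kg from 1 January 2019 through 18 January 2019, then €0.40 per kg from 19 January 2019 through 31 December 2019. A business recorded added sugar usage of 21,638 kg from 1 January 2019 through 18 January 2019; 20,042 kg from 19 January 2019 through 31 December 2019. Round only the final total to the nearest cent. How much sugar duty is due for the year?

1 January – 18 January 2019: 21,638 kg at €0.55/kg → €11,900.90
19 January – 31 December 2019: 20,042 kg at €0.40/kg → €8,016.80

€19,917.70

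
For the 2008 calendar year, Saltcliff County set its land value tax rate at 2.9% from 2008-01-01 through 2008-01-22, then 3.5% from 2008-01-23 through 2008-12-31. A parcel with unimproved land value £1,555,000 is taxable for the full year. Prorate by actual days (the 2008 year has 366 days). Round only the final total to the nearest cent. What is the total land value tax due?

2008-01-01 to 2008-01-22: 22 days at 2.9% → £1,555,000 × 2.9% × 22/366 = £2,710.6284
2008-01-23 to 2008-12-31: 344 days at 3.5% → £1,555,000 × 3.5% × 344/366 = £51,153.5519
Total = £53,864.1803

£53,864.18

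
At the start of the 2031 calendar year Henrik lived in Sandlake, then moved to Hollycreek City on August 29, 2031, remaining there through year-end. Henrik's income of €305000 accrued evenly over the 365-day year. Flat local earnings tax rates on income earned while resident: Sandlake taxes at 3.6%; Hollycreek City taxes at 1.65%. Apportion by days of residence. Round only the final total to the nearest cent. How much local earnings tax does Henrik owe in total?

€8943.18

Sandlake, January 1 – August 28, 2031: 240 days → €305000 × 3.6% × 240/365 = €7219.7260
Hollycreek City, August 29 – December 31, 2031: 125 days → €305000 × 1.65% × 125/365 = €1723.4589
Total = €8943.1849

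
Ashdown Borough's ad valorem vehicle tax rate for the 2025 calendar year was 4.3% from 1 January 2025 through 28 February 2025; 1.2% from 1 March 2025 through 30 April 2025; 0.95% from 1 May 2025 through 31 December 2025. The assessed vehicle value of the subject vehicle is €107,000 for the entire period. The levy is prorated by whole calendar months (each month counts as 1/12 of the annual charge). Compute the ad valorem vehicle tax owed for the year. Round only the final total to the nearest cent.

€1,658.50

1 January – 28 February 2025: 2 months at 4.3% → €107,000 × 4.3% × 2/12 = €766.8333
1 March – 30 April 2025: 2 months at 1.2% → €107,000 × 1.2% × 2/12 = €214.0000
1 May – 31 December 2025: 8 months at 0.95% → €107,000 × 0.95% × 8/12 = €677.6667
Total = €1,658.5000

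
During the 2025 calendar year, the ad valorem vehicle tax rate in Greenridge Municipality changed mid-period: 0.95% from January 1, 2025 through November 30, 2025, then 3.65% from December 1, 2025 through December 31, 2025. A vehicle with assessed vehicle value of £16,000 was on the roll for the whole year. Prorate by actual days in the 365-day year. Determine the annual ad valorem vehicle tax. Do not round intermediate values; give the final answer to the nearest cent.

January 1 – November 30, 2025: 334 days at 0.95% → £16,000 × 0.95% × 334/365 = £139.0904
December 1 – December 31, 2025: 31 days at 3.65% → £16,000 × 3.65% × 31/365 = £49.6000
Total = £188.6904

£188.69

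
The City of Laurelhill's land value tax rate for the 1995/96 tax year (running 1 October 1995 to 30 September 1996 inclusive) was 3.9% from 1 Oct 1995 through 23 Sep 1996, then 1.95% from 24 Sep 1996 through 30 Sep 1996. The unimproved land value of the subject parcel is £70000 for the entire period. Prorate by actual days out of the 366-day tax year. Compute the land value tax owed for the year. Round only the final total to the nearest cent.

1 Oct 1995 – 23 Sep 1996: 359 days at 3.9% → £70000 × 3.9% × 359/366 = £2677.7869
24 Sep – 30 Sep 1996: 7 days at 1.95% → £70000 × 1.95% × 7/366 = £26.1066
Total = £2703.8934

£2703.89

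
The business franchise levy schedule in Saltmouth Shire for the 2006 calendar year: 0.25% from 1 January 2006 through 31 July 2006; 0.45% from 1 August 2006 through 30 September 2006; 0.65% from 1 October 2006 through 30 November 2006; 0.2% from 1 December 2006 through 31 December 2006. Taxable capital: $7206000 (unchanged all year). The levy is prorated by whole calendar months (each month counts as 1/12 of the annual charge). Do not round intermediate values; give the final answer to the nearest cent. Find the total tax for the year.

$24920.75

1 January – 31 July 2006: 7 months at 0.25% → $7206000 × 0.25% × 7/12 = $10508.7500
1 August – 30 September 2006: 2 months at 0.45% → $7206000 × 0.45% × 2/12 = $5404.5000
1 October – 30 November 2006: 2 months at 0.65% → $7206000 × 0.65% × 2/12 = $7806.5000
1 December – 31 December 2006: 1 month at 0.2% → $7206000 × 0.2% × 1/12 = $1201.0000
Total = $24920.7500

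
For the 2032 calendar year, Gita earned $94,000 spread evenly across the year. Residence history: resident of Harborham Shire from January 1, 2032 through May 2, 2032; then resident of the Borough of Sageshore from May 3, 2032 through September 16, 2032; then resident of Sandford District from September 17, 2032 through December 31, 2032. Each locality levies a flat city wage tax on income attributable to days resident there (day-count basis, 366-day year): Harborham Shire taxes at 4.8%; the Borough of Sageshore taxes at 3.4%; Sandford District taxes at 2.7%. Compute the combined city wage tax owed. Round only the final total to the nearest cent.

Harborham Shire, January 1 – May 2, 2032: 123 days → $94,000 × 4.8% × 123/366 = $1,516.3279
The Borough of Sageshore, May 3 – September 16, 2032: 137 days → $94,000 × 3.4% × 137/366 = $1,196.3169
Sandford District, September 17 – December 31, 2032: 106 days → $94,000 × 2.7% × 106/366 = $735.0492
Total = $3,447.6940

$3,447.69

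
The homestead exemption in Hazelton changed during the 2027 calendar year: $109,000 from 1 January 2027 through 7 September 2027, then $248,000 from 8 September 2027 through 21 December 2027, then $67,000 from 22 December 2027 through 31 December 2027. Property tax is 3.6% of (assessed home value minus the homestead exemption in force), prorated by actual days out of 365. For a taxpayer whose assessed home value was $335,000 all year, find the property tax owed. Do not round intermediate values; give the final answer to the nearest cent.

$6,737.92

1 January – 7 September 2027: 250 days, exemption $109,000 → ($335,000 − $109,000) × 3.6% × 250/365 = $5,572.6027
8 September – 21 December 2027: 105 days, exemption $248,000 → ($335,000 − $248,000) × 3.6% × 105/365 = $900.9863
22 December – 31 December 2027: 10 days, exemption $67,000 → ($335,000 − $67,000) × 3.6% × 10/365 = $264.3288
Total = $6,737.9178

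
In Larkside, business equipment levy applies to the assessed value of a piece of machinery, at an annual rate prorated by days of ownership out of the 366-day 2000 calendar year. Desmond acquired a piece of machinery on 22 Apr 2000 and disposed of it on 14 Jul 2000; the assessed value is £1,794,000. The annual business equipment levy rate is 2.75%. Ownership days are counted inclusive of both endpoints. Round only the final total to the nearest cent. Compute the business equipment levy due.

£11,322.79

Days held (22 Apr – 14 Jul 2000): 84 out of 366
Tax = £1,794,000 × 2.75% × 84/366 = £11,322.7869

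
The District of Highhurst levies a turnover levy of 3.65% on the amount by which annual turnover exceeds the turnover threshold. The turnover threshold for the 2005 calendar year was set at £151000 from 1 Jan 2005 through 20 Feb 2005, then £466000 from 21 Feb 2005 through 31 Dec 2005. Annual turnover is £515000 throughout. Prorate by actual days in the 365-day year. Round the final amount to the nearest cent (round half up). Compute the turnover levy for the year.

£3395.00

1 Jan – 20 Feb 2005: 51 days, exemption £151000 → (£515000 − £151000) × 3.65% × 51/365 = £1856.4000
21 Feb – 31 Dec 2005: 314 days, exemption £466000 → (£515000 − £466000) × 3.65% × 314/365 = £1538.6000
Total = £3395.0000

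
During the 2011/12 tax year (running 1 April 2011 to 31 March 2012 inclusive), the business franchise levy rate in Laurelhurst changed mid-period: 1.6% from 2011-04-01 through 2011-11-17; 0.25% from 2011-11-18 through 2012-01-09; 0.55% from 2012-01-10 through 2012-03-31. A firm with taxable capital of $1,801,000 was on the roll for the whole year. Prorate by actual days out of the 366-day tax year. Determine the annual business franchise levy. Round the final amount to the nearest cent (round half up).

$21,058.41

2011-04-01 to 2011-11-17: 231 days at 1.6% → $1,801,000 × 1.6% × 231/366 = $18,187.1475
2011-11-18 to 2012-01-09: 53 days at 0.25% → $1,801,000 × 0.25% × 53/366 = $652.0014
2012-01-10 to 2012-03-31: 82 days at 0.55% → $1,801,000 × 0.55% × 82/366 = $2,219.2650
Total = $21,058.4139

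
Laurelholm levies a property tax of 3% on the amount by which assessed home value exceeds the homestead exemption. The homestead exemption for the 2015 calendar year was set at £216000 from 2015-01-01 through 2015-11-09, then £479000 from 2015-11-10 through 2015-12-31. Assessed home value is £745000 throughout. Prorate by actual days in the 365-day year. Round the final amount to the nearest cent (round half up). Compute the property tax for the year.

2015-01-01 to 2015-11-09: 313 days, exemption £216000 → (£745000 − £216000) × 3% × 313/365 = £13609.0685
2015-11-10 to 2015-12-31: 52 days, exemption £479000 → (£745000 − £479000) × 3% × 52/365 = £1136.8767
Total = £14745.9452

£14745.95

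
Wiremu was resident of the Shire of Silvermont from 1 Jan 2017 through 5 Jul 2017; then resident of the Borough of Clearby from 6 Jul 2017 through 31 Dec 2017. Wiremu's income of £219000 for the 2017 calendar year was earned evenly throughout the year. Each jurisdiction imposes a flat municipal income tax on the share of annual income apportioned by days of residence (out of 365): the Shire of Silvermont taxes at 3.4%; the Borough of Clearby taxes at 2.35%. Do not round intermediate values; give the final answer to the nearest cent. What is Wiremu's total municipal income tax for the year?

£6318.30

The Shire of Silvermont, 1 Jan – 5 Jul 2017: 186 days → £219000 × 3.4% × 186/365 = £3794.4000
The Borough of Clearby, 6 Jul – 31 Dec 2017: 179 days → £219000 × 2.35% × 179/365 = £2523.9000
Total = £6318.3000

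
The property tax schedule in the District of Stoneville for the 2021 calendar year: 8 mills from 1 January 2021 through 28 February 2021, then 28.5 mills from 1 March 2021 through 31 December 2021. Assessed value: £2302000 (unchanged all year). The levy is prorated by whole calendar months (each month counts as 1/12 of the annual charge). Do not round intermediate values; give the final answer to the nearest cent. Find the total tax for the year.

1 January – 28 February 2021: 2 months at 8 mills → £2302000 × 0.8% × 2/12 = £3069.3333
1 March – 31 December 2021: 10 months at 28.5 mills → £2302000 × 2.85% × 10/12 = £54672.5000
Total = £57741.8333

£57741.83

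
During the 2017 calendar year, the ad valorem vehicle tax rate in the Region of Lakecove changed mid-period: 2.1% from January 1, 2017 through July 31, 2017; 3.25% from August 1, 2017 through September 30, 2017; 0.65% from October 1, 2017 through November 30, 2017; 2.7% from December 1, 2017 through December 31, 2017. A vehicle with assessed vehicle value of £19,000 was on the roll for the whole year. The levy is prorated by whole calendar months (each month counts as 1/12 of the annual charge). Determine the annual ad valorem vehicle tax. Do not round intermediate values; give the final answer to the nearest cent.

January 1 – July 31, 2017: 7 months at 2.1% → £19,000 × 2.1% × 7/12 = £232.7500
August 1 – September 30, 2017: 2 months at 3.25% → £19,000 × 3.25% × 2/12 = £102.9167
October 1 – November 30, 2017: 2 months at 0.65% → £19,000 × 0.65% × 2/12 = £20.5833
December 1 – December 31, 2017: 1 month at 2.7% → £19,000 × 2.7% × 1/12 = £42.7500
Total = £399.0000

£399.00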